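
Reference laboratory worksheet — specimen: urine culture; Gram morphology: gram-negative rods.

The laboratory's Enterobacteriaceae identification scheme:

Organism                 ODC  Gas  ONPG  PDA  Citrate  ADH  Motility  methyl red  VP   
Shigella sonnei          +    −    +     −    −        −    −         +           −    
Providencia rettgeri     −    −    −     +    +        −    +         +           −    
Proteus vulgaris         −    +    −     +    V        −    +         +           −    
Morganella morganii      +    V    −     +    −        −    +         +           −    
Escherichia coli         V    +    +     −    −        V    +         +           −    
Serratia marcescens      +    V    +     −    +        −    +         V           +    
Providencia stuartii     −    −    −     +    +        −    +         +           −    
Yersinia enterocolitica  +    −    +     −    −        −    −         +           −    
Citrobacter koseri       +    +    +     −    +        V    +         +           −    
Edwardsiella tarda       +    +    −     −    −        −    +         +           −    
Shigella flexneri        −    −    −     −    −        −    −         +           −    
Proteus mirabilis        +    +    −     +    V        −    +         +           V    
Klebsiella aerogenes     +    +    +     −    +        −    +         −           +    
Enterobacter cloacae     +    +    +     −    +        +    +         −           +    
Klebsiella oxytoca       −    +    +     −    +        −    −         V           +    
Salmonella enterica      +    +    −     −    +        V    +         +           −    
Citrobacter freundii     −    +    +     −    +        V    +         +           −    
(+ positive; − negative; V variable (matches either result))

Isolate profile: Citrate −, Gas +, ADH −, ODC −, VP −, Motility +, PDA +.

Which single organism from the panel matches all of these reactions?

Proteus vulgaris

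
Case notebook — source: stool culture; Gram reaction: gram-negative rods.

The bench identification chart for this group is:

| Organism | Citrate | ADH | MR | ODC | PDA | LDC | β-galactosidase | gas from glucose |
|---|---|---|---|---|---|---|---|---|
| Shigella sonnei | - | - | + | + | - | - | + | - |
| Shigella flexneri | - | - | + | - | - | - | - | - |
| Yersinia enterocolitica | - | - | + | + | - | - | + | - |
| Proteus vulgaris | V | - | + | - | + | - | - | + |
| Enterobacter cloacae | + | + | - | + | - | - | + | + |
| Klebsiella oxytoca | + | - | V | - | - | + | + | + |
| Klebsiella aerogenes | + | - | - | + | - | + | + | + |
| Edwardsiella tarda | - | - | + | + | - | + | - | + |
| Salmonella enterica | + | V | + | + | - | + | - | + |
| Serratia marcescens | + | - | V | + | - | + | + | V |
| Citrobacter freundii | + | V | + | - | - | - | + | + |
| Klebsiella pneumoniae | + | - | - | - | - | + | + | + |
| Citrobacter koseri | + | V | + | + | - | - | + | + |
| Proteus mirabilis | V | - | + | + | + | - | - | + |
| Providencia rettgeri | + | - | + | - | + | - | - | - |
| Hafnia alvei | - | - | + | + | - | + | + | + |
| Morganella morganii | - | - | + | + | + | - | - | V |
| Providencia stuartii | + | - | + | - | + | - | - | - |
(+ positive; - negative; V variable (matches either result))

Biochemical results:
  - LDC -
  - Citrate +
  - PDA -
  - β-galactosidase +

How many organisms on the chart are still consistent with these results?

PDA -: excludes 5 organisms — 13 left.
β-galactosidase +: excludes Shigella flexneri, Edwardsiella tarda, Salmonella enterica — 10 left.
Citrate +: excludes Shigella sonnei, Yersinia enterocolitica, Hafnia alvei — 7 left.
LDC -: excludes Klebsiella oxytoca, Klebsiella aerogenes, Serratia marcescens, Klebsiella pneumoniae — 3 left.
Still consistent: Citrobacter freundii, Citrobacter koseri, Enterobacter cloacae.

3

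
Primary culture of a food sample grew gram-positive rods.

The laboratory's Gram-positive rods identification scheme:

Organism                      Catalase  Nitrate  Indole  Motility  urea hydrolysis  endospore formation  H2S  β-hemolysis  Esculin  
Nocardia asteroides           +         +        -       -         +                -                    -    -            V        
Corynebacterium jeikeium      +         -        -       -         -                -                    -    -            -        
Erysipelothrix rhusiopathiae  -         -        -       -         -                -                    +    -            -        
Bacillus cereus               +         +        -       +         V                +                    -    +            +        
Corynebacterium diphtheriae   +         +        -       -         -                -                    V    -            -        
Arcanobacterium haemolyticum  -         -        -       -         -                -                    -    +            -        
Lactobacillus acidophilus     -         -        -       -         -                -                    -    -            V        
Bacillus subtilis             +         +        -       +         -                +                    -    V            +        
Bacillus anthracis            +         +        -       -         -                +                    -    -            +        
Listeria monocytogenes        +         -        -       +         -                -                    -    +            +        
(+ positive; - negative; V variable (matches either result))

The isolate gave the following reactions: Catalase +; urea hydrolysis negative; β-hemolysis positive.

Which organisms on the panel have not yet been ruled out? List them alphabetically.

Bacillus cereus, Bacillus subtilis, Listeria monocytogenes

β-hemolysis +: excludes 6 organisms — 4 left.
urea hydrolysis -: all 4 remaining candidates are consistent.
Catalase +: excludes Arcanobacterium haemolyticum — 3 left.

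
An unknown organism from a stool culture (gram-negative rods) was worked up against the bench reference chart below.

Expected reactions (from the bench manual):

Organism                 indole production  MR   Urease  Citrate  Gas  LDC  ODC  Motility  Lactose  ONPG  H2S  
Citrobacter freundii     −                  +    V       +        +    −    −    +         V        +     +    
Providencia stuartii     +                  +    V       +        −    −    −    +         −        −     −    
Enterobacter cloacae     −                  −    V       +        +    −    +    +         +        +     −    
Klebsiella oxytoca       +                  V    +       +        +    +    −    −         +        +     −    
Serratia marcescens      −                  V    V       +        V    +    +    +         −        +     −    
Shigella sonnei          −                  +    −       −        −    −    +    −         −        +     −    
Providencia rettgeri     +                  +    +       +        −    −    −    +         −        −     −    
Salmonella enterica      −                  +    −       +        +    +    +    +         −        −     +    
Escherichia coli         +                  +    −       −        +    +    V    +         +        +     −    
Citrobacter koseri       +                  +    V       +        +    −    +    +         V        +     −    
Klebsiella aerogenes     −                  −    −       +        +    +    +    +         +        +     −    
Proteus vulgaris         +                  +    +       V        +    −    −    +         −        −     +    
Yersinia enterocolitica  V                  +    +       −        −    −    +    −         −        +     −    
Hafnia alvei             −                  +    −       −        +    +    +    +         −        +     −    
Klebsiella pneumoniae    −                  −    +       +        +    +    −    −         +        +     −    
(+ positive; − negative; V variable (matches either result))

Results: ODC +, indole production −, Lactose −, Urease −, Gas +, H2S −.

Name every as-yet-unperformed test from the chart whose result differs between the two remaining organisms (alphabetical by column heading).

Citrate

H2S −: excludes Citrobacter freundii, Salmonella enterica, Proteus vulgaris — 12 left.
Gas +: excludes Providencia stuartii, Shigella sonnei, Providencia rettgeri, Yersinia enterocolitica — 8 left.
indole production −: excludes Klebsiella oxytoca, Escherichia coli, Citrobacter koseri — 5 left.
ODC +: excludes Klebsiella pneumoniae — 4 left.
Urease −: all 4 remaining candidates are consistent.
Lactose −: excludes Enterobacter cloacae, Klebsiella aerogenes — 2 left.
Two candidates remain: Hafnia alvei and Serratia marcescens.
  MR: + vs V — variable for at least one, does not separate.
  Citrate: Hafnia alvei −, Serratia marcescens + — discriminates.
  LDC: + vs + — same for both, does not separate.
  Motility: + vs + — same for both, does not separate.
  ONPG: + vs + — same for both, does not separate.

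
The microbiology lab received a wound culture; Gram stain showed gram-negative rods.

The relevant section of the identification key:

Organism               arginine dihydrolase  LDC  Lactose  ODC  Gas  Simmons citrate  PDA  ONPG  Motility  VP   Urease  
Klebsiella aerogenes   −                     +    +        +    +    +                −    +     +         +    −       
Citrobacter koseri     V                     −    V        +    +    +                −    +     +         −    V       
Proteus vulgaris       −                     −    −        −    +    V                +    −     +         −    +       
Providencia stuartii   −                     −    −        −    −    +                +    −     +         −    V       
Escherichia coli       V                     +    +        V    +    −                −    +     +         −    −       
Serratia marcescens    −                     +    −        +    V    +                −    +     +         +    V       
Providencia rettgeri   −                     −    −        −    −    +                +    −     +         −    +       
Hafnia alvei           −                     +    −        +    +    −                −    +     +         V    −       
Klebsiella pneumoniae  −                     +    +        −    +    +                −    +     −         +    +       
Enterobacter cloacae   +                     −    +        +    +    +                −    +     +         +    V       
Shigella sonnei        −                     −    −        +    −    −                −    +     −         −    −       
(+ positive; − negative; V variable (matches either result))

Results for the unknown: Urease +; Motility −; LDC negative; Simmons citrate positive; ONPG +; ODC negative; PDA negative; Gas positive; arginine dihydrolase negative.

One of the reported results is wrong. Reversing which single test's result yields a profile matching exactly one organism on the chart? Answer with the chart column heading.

LDC

As reported, no row in the chart matches all 9 reactions.
Reversing ODC → still no organism matches.
Reversing PDA → still no organism matches.
Reversing Simmons citrate → still no organism matches.
Reversing Gas → still no organism matches.
Reversing Urease → still no organism matches.
Reversing Motility → still no organism matches.
Reversing ONPG → still no organism matches.
Reversing arginine dihydrolase → still no organism matches.
Reversing LDC (to +) → unique match: Klebsiella pneumoniae.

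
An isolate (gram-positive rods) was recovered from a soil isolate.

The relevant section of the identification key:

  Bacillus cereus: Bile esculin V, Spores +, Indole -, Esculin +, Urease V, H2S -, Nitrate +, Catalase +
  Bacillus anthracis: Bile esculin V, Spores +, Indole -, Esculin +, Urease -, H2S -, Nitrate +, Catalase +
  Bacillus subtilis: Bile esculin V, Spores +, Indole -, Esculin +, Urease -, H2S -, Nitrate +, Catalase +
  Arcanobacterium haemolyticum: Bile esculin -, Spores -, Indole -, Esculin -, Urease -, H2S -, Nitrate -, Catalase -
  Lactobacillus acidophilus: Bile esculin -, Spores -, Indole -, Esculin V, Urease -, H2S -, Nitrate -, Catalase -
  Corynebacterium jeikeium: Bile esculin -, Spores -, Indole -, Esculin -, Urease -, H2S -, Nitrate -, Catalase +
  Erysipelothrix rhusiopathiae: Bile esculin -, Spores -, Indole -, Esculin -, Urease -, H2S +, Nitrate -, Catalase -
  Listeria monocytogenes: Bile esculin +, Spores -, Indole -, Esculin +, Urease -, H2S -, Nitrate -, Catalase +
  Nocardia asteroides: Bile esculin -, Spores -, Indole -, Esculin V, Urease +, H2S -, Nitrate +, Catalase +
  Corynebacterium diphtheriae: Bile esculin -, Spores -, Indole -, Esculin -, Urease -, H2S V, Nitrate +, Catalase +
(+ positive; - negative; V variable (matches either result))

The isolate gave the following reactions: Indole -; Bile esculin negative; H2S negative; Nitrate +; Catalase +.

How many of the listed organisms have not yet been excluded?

5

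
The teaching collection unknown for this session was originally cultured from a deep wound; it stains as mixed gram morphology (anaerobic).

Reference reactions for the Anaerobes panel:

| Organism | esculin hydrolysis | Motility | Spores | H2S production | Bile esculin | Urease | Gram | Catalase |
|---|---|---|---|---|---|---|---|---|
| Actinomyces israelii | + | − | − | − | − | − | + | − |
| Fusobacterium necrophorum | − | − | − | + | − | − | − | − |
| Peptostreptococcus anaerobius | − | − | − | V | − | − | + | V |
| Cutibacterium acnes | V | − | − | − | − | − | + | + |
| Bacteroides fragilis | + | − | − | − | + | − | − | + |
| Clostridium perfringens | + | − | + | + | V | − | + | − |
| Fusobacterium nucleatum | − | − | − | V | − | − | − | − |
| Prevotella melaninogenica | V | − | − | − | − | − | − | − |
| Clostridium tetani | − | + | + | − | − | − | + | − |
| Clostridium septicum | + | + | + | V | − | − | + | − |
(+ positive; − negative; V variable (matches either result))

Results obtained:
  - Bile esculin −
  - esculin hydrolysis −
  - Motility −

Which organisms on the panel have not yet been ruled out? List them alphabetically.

Bile esculin −: excludes Bacteroides fragilis — 9 left.
esculin hydrolysis −: excludes Actinomyces israelii, Clostridium perfringens, Clostridium septicum — 6 left.
Motility −: excludes Clostridium tetani — 5 left.

Cutibacterium acnes, Fusobacterium necrophorum, Fusobacterium nucleatum, Peptostreptococcus anaerobius, Prevotella melaninogenica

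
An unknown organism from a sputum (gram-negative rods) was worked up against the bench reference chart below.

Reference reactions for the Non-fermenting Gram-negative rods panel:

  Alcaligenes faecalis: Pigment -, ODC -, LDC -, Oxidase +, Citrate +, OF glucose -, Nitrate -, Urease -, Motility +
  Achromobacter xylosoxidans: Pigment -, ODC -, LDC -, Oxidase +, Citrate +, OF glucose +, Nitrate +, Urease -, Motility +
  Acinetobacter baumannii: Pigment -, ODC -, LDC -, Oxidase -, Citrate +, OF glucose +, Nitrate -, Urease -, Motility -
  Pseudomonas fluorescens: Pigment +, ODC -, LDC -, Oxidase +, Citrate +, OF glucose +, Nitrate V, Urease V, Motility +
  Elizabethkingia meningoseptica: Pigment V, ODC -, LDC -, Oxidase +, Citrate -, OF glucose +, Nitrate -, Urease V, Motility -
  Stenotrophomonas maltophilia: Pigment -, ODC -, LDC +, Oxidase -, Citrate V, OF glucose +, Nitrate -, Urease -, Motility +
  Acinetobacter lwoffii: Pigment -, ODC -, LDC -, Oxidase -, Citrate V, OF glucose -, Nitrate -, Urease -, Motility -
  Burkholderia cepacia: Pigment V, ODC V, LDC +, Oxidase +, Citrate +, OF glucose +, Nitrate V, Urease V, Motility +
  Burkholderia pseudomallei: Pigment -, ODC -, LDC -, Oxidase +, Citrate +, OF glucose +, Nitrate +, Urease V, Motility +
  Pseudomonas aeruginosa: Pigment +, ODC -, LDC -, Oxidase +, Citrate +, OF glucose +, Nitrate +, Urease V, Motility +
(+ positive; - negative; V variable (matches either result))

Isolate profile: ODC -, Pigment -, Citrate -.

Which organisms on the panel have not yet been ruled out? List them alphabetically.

Pigment -: excludes Pseudomonas fluorescens, Pseudomonas aeruginosa — 8 left.
ODC -: all 8 remaining candidates are consistent.
Citrate -: excludes 5 organisms — 3 left.

Acinetobacter lwoffii, Elizabethkingia meningoseptica, Stenotrophomonas maltophilia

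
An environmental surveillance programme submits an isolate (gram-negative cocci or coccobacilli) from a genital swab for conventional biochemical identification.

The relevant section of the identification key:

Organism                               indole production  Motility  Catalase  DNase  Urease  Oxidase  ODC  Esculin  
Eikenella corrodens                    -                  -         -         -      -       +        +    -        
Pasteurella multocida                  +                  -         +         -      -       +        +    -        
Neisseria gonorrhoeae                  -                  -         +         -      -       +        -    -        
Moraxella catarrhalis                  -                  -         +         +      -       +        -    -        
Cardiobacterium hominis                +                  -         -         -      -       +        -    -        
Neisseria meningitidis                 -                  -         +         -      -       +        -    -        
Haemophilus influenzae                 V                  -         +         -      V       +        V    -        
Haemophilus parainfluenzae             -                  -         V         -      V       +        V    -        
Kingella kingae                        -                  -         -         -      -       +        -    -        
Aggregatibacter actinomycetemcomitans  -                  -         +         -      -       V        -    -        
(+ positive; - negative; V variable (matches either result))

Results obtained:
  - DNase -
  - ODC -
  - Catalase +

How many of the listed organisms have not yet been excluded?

5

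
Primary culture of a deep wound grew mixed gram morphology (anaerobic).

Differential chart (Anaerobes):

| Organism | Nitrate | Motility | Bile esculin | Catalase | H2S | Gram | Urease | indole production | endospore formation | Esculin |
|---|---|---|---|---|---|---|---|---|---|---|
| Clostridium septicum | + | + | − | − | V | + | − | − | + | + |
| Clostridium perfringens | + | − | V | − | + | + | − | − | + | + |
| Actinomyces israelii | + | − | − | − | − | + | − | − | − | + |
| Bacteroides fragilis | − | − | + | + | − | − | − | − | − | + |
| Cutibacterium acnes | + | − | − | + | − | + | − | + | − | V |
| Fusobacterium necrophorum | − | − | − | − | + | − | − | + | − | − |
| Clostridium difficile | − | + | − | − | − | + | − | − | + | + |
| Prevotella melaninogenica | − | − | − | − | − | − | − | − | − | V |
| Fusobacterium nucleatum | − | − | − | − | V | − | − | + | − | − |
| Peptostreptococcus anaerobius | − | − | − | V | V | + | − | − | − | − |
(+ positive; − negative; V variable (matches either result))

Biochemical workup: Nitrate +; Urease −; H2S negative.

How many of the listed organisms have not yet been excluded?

3

H2S −: excludes Clostridium perfringens, Fusobacterium necrophorum — 8 left.
Nitrate +: excludes 5 organisms — 3 left.
Urease −: all 3 remaining candidates are consistent.
Still consistent: Actinomyces israelii, Clostridium septicum, Cutibacterium acnes.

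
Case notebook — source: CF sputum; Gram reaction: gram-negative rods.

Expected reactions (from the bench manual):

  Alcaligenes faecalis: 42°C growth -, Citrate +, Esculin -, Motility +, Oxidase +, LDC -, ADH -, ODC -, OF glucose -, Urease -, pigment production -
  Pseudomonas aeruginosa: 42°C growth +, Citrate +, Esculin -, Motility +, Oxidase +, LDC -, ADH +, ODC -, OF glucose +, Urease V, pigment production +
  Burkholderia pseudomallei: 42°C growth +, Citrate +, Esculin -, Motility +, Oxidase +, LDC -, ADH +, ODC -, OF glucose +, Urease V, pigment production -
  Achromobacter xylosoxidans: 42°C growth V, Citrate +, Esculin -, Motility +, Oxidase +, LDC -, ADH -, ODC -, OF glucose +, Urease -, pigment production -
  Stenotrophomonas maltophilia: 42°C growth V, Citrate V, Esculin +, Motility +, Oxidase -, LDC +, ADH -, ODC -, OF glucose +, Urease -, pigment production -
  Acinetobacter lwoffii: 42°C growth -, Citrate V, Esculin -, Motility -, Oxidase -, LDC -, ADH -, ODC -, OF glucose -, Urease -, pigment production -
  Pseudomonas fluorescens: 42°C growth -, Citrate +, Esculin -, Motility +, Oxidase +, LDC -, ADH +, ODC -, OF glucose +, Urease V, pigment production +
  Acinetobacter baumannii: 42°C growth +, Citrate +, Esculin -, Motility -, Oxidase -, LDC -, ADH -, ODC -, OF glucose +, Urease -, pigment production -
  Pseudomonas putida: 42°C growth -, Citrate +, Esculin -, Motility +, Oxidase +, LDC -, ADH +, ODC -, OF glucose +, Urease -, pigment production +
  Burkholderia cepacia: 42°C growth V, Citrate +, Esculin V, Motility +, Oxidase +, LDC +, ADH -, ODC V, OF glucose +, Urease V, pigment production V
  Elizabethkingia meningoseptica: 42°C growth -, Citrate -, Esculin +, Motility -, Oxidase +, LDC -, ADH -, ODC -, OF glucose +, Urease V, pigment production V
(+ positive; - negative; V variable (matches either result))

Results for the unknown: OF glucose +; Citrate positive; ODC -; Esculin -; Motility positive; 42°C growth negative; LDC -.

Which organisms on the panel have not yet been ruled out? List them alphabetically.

Esculin -: excludes Stenotrophomonas maltophilia, Elizabethkingia meningoseptica — 9 left.
ODC -: all 9 remaining candidates are consistent.
OF glucose +: excludes Alcaligenes faecalis, Acinetobacter lwoffii — 7 left.
42°C growth -: excludes Pseudomonas aeruginosa, Burkholderia pseudomallei, Acinetobacter baumannii — 4 left.
Citrate +: all 4 remaining candidates are consistent.
Motility +: all 4 remaining candidates are consistent.
LDC -: excludes Burkholderia cepacia — 3 left.

Achromobacter xylosoxidans, Pseudomonas fluorescens, Pseudomonas putida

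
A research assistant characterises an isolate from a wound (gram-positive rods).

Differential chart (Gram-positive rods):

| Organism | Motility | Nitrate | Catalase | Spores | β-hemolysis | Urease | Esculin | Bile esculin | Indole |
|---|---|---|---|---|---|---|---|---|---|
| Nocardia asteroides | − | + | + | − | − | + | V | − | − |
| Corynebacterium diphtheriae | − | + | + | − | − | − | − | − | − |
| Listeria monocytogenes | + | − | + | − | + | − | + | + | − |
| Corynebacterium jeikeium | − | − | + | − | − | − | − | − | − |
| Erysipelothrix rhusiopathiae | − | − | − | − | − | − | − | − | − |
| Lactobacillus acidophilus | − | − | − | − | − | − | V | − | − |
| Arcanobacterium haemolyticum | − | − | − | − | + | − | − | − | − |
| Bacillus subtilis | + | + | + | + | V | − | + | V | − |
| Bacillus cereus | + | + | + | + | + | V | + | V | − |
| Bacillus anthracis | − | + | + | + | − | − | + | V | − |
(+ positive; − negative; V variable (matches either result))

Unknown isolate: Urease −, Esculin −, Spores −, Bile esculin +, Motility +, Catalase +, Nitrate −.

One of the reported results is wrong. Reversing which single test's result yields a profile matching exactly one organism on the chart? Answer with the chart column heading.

Esculin

As reported, no row in the chart matches all 7 reactions.
Reversing Catalase → still no organism matches.
Reversing Motility → still no organism matches.
Reversing Bile esculin → still no organism matches.
Reversing Nitrate → still no organism matches.
Reversing Esculin (to +) → unique match: Listeria monocytogenes.
Reversing Spores → still no organism matches.
Reversing Urease → still no organism matches.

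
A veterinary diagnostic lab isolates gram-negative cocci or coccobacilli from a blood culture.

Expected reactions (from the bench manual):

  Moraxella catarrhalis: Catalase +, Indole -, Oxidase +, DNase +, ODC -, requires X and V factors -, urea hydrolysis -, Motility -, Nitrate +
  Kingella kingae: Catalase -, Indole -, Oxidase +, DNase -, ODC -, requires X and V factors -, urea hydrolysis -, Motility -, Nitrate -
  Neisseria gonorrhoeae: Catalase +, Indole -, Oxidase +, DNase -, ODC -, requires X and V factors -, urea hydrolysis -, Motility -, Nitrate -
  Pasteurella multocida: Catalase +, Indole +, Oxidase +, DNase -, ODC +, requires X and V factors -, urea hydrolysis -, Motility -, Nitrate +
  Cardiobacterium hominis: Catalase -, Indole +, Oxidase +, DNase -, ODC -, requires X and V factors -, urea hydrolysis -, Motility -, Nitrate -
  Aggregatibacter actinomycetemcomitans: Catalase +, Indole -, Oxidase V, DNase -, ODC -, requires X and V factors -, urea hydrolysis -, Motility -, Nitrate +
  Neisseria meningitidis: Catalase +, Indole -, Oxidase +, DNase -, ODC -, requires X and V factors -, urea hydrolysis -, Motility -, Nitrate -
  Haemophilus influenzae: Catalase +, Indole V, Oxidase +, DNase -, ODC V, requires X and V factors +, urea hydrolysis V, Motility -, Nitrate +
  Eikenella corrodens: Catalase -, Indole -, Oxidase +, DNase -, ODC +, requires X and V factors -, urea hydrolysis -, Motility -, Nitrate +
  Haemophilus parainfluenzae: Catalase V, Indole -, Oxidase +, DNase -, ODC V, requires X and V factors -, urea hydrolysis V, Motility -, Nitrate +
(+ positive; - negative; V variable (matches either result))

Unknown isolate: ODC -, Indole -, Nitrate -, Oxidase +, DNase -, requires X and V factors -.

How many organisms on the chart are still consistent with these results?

3

DNase -: excludes Moraxella catarrhalis — 9 left.
Nitrate -: excludes 5 organisms — 4 left.
ODC -: all 4 remaining candidates are consistent.
requires X and V factors -: all 4 remaining candidates are consistent.
Oxidase +: all 4 remaining candidates are consistent.
Indole -: excludes Cardiobacterium hominis — 3 left.
Still consistent: Kingella kingae, Neisseria gonorrhoeae, Neisseria meningitidis.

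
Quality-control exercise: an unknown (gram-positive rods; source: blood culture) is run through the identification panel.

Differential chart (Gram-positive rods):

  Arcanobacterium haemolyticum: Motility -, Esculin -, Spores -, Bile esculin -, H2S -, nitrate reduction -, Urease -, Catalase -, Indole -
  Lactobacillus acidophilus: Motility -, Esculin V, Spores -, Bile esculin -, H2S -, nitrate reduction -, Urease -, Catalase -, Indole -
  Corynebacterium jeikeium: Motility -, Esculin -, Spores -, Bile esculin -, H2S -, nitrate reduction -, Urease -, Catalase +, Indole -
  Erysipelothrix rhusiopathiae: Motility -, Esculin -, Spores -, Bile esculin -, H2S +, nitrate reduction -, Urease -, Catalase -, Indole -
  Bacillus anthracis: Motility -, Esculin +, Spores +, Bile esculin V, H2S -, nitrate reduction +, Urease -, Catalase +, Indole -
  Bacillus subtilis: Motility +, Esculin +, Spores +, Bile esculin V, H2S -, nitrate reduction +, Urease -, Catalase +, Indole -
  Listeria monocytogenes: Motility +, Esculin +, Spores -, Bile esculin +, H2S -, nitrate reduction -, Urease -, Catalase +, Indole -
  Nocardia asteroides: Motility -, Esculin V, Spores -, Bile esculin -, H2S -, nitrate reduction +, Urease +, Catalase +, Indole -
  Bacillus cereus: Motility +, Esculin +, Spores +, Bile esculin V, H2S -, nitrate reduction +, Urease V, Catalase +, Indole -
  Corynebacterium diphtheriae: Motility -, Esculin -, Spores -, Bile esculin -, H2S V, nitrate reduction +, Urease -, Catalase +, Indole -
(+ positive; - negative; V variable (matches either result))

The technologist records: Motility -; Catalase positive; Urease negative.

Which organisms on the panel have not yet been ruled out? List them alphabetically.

Bacillus anthracis, Corynebacterium diphtheriae, Corynebacterium jeikeium

Motility -: excludes Bacillus subtilis, Listeria monocytogenes, Bacillus cereus — 7 left.
Catalase +: excludes Arcanobacterium haemolyticum, Lactobacillus acidophilus, Erysipelothrix rhusiopathiae — 4 left.
Urease -: excludes Nocardia asteroides — 3 left.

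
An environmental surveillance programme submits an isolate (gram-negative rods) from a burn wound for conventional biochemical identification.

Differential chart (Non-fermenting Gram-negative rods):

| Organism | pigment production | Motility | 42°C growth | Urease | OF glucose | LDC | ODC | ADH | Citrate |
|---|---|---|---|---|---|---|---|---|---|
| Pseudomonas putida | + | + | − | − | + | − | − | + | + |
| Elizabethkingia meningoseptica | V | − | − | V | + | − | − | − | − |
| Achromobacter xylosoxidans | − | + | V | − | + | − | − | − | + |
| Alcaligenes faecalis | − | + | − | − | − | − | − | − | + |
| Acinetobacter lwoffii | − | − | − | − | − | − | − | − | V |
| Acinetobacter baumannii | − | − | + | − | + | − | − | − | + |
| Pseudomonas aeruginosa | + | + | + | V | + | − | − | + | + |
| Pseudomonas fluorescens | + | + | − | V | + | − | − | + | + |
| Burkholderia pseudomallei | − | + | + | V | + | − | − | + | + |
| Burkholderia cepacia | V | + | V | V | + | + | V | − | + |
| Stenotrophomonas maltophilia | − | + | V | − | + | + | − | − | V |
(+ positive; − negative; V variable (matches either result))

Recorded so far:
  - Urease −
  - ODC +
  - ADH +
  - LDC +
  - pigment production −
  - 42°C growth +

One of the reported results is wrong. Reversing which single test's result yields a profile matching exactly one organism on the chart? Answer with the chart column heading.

ADH

As reported, no row in the chart matches all 6 reactions.
Reversing ODC → still no organism matches.
Reversing ADH (to −) → unique match: Burkholderia cepacia.
Reversing 42°C growth → still no organism matches.
Reversing LDC → still no organism matches.
Reversing pigment production → still no organism matches.
Reversing Urease → still no organism matches.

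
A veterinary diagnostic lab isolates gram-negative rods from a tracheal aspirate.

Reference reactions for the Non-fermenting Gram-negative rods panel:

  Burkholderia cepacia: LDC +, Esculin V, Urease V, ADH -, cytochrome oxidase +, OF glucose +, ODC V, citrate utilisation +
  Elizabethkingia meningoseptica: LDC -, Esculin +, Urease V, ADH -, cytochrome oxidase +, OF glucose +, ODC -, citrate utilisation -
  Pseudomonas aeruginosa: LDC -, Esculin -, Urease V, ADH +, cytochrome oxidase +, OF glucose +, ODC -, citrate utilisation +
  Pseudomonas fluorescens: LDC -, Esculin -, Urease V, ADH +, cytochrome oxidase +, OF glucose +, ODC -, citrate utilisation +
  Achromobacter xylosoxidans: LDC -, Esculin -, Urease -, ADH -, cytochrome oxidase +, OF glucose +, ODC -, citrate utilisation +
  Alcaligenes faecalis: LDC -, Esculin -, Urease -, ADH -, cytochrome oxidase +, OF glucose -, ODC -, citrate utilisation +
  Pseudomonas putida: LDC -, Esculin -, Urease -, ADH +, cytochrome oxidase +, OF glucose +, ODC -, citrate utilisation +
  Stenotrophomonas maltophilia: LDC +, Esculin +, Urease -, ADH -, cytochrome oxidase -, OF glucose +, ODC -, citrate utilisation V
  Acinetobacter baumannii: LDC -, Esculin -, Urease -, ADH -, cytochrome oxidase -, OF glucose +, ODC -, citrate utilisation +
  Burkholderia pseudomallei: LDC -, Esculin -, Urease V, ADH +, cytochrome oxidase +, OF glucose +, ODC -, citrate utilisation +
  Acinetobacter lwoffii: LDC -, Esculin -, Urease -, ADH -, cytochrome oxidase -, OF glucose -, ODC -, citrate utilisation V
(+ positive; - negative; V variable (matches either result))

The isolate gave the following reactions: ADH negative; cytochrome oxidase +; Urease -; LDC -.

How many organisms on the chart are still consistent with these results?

LDC -: excludes Burkholderia cepacia, Stenotrophomonas maltophilia — 9 left.
cytochrome oxidase +: excludes Acinetobacter baumannii, Acinetobacter lwoffii — 7 left.
Urease -: all 7 remaining candidates are consistent.
ADH -: excludes Pseudomonas aeruginosa, Pseudomonas fluorescens, Pseudomonas putida, Burkholderia pseudomallei — 3 left.
Still consistent: Achromobacter xylosoxidans, Alcaligenes faecalis, Elizabethkingia meningoseptica.

3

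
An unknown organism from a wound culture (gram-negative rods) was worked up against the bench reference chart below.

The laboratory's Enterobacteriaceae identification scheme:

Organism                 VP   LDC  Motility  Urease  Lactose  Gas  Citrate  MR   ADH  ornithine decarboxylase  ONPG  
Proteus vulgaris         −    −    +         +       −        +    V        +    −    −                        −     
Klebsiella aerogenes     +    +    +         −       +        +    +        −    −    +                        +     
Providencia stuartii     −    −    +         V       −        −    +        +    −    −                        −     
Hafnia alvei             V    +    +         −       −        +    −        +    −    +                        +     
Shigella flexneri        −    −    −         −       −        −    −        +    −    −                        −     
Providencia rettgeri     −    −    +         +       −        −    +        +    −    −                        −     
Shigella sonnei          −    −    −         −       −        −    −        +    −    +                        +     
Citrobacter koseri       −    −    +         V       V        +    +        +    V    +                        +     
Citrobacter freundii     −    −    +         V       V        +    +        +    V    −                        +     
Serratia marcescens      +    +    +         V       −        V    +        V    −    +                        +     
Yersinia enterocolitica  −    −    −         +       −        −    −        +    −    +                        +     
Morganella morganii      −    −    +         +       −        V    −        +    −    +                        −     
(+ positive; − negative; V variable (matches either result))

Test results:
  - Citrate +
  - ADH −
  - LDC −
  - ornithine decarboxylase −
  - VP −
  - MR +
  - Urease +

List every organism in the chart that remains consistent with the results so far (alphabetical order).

Citrobacter freundii, Proteus vulgaris, Providencia rettgeri, Providencia stuartii

VP −: excludes Klebsiella aerogenes, Serratia marcescens — 10 left.
MR +: all 10 remaining candidates are consistent.
Urease +: excludes Hafnia alvei, Shigella flexneri, Shigella sonnei — 7 left.
ADH −: all 7 remaining candidates are consistent.
Citrate +: excludes Yersinia enterocolitica, Morganella morganii — 5 left.
LDC −: all 5 remaining candidates are consistent.
ornithine decarboxylase −: excludes Citrobacter koseri — 4 left.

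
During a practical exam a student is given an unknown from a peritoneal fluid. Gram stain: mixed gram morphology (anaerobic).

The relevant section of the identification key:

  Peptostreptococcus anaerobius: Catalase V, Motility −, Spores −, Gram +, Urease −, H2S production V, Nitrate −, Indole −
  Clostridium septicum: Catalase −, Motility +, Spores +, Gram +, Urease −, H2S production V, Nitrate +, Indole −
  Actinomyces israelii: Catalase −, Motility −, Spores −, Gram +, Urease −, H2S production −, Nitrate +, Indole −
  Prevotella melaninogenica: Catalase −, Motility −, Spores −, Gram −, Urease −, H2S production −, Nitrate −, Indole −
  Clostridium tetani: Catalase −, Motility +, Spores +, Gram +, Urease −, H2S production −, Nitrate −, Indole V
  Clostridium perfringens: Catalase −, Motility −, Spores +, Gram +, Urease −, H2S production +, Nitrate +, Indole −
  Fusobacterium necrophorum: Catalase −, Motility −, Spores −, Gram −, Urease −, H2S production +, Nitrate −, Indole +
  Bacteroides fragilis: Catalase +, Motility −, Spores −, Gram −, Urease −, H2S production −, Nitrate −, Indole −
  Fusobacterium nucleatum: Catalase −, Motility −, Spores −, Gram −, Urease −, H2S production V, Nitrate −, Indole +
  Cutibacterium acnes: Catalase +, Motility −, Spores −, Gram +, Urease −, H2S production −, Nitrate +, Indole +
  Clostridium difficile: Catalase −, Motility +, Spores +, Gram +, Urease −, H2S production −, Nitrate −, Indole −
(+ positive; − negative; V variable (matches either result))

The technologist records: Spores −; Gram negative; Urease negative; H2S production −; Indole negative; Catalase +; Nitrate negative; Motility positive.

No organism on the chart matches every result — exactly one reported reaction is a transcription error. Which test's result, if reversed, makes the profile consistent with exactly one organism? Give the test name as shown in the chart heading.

Motility

As reported, no row in the chart matches all 8 reactions.
Reversing Catalase → still no organism matches.
Reversing Spores → still no organism matches.
Reversing Gram → still no organism matches.
Reversing Nitrate → still no organism matches.
Reversing H2S production → still no organism matches.
Reversing Urease → still no organism matches.
Reversing Indole → still no organism matches.
Reversing Motility (to −) → unique match: Bacteroides fragilis.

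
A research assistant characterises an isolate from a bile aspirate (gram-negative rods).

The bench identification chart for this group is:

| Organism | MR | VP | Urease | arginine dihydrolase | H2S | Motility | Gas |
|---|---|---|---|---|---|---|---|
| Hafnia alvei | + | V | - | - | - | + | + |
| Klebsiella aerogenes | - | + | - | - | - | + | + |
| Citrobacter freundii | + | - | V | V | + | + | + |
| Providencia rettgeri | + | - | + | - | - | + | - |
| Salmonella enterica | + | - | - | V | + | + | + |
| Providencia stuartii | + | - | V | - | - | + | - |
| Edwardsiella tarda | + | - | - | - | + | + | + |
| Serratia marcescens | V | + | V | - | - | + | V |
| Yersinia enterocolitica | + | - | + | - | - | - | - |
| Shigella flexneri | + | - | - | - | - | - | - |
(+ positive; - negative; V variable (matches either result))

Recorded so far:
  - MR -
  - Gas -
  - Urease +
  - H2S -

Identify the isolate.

Gas -: excludes 5 organisms — 5 left.
MR -: excludes Providencia rettgeri, Providencia stuartii, Yersinia enterocolitica, Shigella flexneri — 1 left.
H2S -: the one remaining candidate is consistent.
Urease +: the one remaining candidate is consistent.

Serratia marcescens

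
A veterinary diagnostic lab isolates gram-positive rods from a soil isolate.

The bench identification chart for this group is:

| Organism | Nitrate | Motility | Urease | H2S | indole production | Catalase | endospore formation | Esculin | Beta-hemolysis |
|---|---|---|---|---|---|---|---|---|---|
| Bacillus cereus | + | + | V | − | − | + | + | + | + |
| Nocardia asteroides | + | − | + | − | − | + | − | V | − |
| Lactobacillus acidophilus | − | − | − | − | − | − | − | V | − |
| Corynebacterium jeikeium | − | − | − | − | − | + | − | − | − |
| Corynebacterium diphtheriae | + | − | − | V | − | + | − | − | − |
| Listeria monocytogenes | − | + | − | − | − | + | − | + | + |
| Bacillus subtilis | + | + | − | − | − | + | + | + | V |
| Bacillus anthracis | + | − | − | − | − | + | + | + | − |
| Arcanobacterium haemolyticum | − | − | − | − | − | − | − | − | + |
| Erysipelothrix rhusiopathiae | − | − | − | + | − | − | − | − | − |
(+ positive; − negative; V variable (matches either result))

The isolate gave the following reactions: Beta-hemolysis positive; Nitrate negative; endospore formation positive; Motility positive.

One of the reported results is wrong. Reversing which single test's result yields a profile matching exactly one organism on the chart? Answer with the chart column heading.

endospore formation

As reported, no row in the chart matches all 4 reactions.
Reversing endospore formation (to −) → unique match: Listeria monocytogenes.
Reversing Motility → still no organism matches.
Reversing Beta-hemolysis → still no organism matches.
Reversing Nitrate → 2 organisms match (not unique).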